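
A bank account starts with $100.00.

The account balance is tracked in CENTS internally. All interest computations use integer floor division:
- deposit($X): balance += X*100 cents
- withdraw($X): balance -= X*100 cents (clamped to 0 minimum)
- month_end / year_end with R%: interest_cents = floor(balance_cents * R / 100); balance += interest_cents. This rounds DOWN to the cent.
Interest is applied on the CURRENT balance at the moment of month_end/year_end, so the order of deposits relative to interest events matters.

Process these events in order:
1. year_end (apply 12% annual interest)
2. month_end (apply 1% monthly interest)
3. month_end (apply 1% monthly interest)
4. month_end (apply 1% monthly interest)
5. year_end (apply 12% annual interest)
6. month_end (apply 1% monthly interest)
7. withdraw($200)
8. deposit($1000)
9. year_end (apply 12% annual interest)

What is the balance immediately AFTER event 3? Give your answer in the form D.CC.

After 1 (year_end (apply 12% annual interest)): balance=$112.00 total_interest=$12.00
After 2 (month_end (apply 1% monthly interest)): balance=$113.12 total_interest=$13.12
After 3 (month_end (apply 1% monthly interest)): balance=$114.25 total_interest=$14.25

Answer: 114.25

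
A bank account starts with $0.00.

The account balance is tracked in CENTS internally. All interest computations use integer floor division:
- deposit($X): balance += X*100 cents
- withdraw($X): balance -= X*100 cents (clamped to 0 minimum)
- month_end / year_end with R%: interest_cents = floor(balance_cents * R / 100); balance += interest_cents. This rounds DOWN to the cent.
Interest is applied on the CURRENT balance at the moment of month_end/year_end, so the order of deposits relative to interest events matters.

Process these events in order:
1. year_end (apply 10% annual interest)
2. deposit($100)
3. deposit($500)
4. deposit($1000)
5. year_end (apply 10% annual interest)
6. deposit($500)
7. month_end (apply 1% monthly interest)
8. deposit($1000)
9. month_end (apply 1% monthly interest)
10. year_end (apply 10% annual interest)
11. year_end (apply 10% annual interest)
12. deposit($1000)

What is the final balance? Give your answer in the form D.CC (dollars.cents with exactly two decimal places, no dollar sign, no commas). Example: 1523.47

After 1 (year_end (apply 10% annual interest)): balance=$0.00 total_interest=$0.00
After 2 (deposit($100)): balance=$100.00 total_interest=$0.00
After 3 (deposit($500)): balance=$600.00 total_interest=$0.00
After 4 (deposit($1000)): balance=$1600.00 total_interest=$0.00
After 5 (year_end (apply 10% annual interest)): balance=$1760.00 total_interest=$160.00
After 6 (deposit($500)): balance=$2260.00 total_interest=$160.00
After 7 (month_end (apply 1% monthly interest)): balance=$2282.60 total_interest=$182.60
After 8 (deposit($1000)): balance=$3282.60 total_interest=$182.60
After 9 (month_end (apply 1% monthly interest)): balance=$3315.42 total_interest=$215.42
After 10 (year_end (apply 10% annual interest)): balance=$3646.96 total_interest=$546.96
After 11 (year_end (apply 10% annual interest)): balance=$4011.65 total_interest=$911.65
After 12 (deposit($1000)): balance=$5011.65 total_interest=$911.65

Answer: 5011.65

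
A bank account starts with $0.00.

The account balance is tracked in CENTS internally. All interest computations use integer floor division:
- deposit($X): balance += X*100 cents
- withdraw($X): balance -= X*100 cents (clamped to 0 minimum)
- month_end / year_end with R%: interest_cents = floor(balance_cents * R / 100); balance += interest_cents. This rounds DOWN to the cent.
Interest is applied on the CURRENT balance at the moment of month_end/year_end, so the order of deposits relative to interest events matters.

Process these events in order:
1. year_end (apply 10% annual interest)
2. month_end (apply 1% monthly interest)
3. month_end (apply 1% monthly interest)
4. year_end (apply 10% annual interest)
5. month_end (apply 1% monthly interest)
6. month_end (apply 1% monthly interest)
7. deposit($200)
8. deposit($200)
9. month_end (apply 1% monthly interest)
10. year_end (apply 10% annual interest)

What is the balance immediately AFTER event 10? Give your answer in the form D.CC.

Answer: 444.40

Derivation:
After 1 (year_end (apply 10% annual interest)): balance=$0.00 total_interest=$0.00
After 2 (month_end (apply 1% monthly interest)): balance=$0.00 total_interest=$0.00
After 3 (month_end (apply 1% monthly interest)): balance=$0.00 total_interest=$0.00
After 4 (year_end (apply 10% annual interest)): balance=$0.00 total_interest=$0.00
After 5 (month_end (apply 1% monthly interest)): balance=$0.00 total_interest=$0.00
After 6 (month_end (apply 1% monthly interest)): balance=$0.00 total_interest=$0.00
After 7 (deposit($200)): balance=$200.00 total_interest=$0.00
After 8 (deposit($200)): balance=$400.00 total_interest=$0.00
After 9 (month_end (apply 1% monthly interest)): balance=$404.00 total_interest=$4.00
After 10 (year_end (apply 10% annual interest)): balance=$444.40 total_interest=$44.40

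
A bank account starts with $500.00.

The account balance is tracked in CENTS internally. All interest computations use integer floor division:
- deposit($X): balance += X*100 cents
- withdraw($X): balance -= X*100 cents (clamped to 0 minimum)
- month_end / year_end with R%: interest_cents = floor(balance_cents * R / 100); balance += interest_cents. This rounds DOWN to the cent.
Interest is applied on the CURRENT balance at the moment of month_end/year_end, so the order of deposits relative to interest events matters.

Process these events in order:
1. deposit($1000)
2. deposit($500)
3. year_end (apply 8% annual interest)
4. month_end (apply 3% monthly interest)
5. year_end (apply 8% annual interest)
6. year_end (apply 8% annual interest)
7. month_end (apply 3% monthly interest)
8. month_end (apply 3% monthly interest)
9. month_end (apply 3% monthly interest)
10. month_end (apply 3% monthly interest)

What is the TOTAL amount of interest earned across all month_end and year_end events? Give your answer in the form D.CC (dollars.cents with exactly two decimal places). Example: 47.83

Answer: 920.68

Derivation:
After 1 (deposit($1000)): balance=$1500.00 total_interest=$0.00
After 2 (deposit($500)): balance=$2000.00 total_interest=$0.00
After 3 (year_end (apply 8% annual interest)): balance=$2160.00 total_interest=$160.00
After 4 (month_end (apply 3% monthly interest)): balance=$2224.80 total_interest=$224.80
After 5 (year_end (apply 8% annual interest)): balance=$2402.78 total_interest=$402.78
After 6 (year_end (apply 8% annual interest)): balance=$2595.00 total_interest=$595.00
After 7 (month_end (apply 3% monthly interest)): balance=$2672.85 total_interest=$672.85
After 8 (month_end (apply 3% monthly interest)): balance=$2753.03 total_interest=$753.03
After 9 (month_end (apply 3% monthly interest)): balance=$2835.62 total_interest=$835.62
After 10 (month_end (apply 3% monthly interest)): balance=$2920.68 total_interest=$920.68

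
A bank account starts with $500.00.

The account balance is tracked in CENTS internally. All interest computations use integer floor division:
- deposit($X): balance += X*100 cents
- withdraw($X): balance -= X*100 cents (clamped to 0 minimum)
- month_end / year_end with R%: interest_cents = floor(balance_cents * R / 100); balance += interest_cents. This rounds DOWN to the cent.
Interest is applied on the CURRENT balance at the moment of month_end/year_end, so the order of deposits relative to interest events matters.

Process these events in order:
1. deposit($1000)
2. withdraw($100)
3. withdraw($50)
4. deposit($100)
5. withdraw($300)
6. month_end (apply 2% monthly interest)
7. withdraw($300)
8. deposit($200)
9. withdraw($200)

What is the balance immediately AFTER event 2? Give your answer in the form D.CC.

Answer: 1400.00

Derivation:
After 1 (deposit($1000)): balance=$1500.00 total_interest=$0.00
After 2 (withdraw($100)): balance=$1400.00 total_interest=$0.00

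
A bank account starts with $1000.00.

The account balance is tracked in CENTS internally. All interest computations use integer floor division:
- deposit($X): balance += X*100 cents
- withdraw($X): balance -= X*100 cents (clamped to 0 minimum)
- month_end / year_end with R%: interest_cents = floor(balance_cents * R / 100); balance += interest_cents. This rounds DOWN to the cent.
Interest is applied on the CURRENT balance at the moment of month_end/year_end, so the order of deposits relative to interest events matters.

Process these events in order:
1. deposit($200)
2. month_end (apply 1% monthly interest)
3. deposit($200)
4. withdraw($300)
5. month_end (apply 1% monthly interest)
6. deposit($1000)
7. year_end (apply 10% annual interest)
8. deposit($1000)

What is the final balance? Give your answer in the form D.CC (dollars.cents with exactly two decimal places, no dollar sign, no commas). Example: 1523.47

After 1 (deposit($200)): balance=$1200.00 total_interest=$0.00
After 2 (month_end (apply 1% monthly interest)): balance=$1212.00 total_interest=$12.00
After 3 (deposit($200)): balance=$1412.00 total_interest=$12.00
After 4 (withdraw($300)): balance=$1112.00 total_interest=$12.00
After 5 (month_end (apply 1% monthly interest)): balance=$1123.12 total_interest=$23.12
After 6 (deposit($1000)): balance=$2123.12 total_interest=$23.12
After 7 (year_end (apply 10% annual interest)): balance=$2335.43 total_interest=$235.43
After 8 (deposit($1000)): balance=$3335.43 total_interest=$235.43

Answer: 3335.43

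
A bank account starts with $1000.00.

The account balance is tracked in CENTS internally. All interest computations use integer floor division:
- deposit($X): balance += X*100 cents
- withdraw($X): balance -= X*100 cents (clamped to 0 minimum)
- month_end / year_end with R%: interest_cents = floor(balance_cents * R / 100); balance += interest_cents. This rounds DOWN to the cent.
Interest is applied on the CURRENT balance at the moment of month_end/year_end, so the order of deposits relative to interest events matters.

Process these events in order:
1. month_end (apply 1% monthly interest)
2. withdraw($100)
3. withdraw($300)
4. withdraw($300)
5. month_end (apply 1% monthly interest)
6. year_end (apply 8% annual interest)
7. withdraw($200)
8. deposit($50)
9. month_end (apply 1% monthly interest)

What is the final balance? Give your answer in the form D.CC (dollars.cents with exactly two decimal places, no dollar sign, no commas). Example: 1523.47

Answer: 190.02

Derivation:
After 1 (month_end (apply 1% monthly interest)): balance=$1010.00 total_interest=$10.00
After 2 (withdraw($100)): balance=$910.00 total_interest=$10.00
After 3 (withdraw($300)): balance=$610.00 total_interest=$10.00
After 4 (withdraw($300)): balance=$310.00 total_interest=$10.00
After 5 (month_end (apply 1% monthly interest)): balance=$313.10 total_interest=$13.10
After 6 (year_end (apply 8% annual interest)): balance=$338.14 total_interest=$38.14
After 7 (withdraw($200)): balance=$138.14 total_interest=$38.14
After 8 (deposit($50)): balance=$188.14 total_interest=$38.14
After 9 (month_end (apply 1% monthly interest)): balance=$190.02 total_interest=$40.02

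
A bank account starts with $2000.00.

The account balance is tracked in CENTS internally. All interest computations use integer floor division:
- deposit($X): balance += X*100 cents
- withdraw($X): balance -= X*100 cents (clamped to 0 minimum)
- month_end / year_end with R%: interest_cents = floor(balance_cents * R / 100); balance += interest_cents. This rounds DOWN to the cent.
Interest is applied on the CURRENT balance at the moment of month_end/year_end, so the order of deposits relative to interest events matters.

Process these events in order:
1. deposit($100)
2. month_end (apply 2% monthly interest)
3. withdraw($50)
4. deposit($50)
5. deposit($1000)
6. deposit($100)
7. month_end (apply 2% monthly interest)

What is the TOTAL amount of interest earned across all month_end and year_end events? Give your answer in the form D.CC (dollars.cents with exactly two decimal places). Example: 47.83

Answer: 106.84

Derivation:
After 1 (deposit($100)): balance=$2100.00 total_interest=$0.00
After 2 (month_end (apply 2% monthly interest)): balance=$2142.00 total_interest=$42.00
After 3 (withdraw($50)): balance=$2092.00 total_interest=$42.00
After 4 (deposit($50)): balance=$2142.00 total_interest=$42.00
After 5 (deposit($1000)): balance=$3142.00 total_interest=$42.00
After 6 (deposit($100)): balance=$3242.00 total_interest=$42.00
After 7 (month_end (apply 2% monthly interest)): balance=$3306.84 total_interest=$106.84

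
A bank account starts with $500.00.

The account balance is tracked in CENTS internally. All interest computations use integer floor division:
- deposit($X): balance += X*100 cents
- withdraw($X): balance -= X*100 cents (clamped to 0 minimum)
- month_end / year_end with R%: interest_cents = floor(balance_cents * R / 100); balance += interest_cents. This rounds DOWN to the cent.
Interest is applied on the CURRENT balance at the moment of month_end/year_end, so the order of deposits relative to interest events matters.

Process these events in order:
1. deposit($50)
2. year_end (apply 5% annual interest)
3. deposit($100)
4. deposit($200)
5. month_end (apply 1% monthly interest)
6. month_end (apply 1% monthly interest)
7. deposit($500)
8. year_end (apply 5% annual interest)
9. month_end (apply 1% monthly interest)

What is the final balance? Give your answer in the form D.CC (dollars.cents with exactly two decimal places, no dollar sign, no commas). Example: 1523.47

After 1 (deposit($50)): balance=$550.00 total_interest=$0.00
After 2 (year_end (apply 5% annual interest)): balance=$577.50 total_interest=$27.50
After 3 (deposit($100)): balance=$677.50 total_interest=$27.50
After 4 (deposit($200)): balance=$877.50 total_interest=$27.50
After 5 (month_end (apply 1% monthly interest)): balance=$886.27 total_interest=$36.27
After 6 (month_end (apply 1% monthly interest)): balance=$895.13 total_interest=$45.13
After 7 (deposit($500)): balance=$1395.13 total_interest=$45.13
After 8 (year_end (apply 5% annual interest)): balance=$1464.88 total_interest=$114.88
After 9 (month_end (apply 1% monthly interest)): balance=$1479.52 total_interest=$129.52

Answer: 1479.52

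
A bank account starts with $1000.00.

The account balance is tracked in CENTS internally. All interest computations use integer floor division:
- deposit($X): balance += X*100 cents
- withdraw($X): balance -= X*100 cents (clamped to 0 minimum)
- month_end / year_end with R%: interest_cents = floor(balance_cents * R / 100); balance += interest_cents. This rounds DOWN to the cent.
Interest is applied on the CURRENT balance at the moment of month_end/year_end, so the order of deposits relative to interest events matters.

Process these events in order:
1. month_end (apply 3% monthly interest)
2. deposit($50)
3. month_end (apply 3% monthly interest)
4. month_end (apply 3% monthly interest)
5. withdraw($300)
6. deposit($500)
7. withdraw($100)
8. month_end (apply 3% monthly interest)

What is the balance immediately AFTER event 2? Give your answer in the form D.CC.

Answer: 1080.00

Derivation:
After 1 (month_end (apply 3% monthly interest)): balance=$1030.00 total_interest=$30.00
After 2 (deposit($50)): balance=$1080.00 total_interest=$30.00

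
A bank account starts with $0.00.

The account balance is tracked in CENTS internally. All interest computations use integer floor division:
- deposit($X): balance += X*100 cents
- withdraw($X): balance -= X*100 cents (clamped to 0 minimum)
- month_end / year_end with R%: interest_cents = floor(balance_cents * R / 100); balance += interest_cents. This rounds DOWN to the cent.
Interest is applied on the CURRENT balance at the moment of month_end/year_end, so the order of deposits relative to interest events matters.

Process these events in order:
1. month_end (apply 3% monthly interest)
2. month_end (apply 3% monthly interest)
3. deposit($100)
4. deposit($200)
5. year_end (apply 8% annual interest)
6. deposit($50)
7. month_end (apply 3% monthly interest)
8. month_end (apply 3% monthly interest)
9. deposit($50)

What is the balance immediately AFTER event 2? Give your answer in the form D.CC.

After 1 (month_end (apply 3% monthly interest)): balance=$0.00 total_interest=$0.00
After 2 (month_end (apply 3% monthly interest)): balance=$0.00 total_interest=$0.00

Answer: 0.00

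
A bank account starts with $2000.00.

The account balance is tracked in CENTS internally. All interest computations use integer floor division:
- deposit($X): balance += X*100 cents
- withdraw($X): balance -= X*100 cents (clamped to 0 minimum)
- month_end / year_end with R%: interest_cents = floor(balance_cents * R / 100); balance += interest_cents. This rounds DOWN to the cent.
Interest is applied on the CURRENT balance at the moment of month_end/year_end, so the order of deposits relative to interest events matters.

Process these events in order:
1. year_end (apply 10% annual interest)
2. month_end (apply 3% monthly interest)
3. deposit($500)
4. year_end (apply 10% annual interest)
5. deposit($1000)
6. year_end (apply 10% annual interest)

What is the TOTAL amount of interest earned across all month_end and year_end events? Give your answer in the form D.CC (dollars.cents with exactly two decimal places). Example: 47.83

After 1 (year_end (apply 10% annual interest)): balance=$2200.00 total_interest=$200.00
After 2 (month_end (apply 3% monthly interest)): balance=$2266.00 total_interest=$266.00
After 3 (deposit($500)): balance=$2766.00 total_interest=$266.00
After 4 (year_end (apply 10% annual interest)): balance=$3042.60 total_interest=$542.60
After 5 (deposit($1000)): balance=$4042.60 total_interest=$542.60
After 6 (year_end (apply 10% annual interest)): balance=$4446.86 total_interest=$946.86

Answer: 946.86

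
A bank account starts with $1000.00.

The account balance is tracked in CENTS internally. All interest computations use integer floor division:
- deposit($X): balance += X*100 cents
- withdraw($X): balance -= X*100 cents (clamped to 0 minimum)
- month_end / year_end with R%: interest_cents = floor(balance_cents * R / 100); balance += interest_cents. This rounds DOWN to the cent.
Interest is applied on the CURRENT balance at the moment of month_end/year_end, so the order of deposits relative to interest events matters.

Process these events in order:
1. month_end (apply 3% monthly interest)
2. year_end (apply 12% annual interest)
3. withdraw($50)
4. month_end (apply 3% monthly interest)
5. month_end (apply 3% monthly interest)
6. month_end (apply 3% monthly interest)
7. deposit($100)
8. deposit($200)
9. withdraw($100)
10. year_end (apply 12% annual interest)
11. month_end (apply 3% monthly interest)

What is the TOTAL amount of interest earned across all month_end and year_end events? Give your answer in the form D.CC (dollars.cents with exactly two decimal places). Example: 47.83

Answer: 471.86

Derivation:
After 1 (month_end (apply 3% monthly interest)): balance=$1030.00 total_interest=$30.00
After 2 (year_end (apply 12% annual interest)): balance=$1153.60 total_interest=$153.60
After 3 (withdraw($50)): balance=$1103.60 total_interest=$153.60
After 4 (month_end (apply 3% monthly interest)): balance=$1136.70 total_interest=$186.70
After 5 (month_end (apply 3% monthly interest)): balance=$1170.80 total_interest=$220.80
After 6 (month_end (apply 3% monthly interest)): balance=$1205.92 total_interest=$255.92
After 7 (deposit($100)): balance=$1305.92 total_interest=$255.92
After 8 (deposit($200)): balance=$1505.92 total_interest=$255.92
After 9 (withdraw($100)): balance=$1405.92 total_interest=$255.92
After 10 (year_end (apply 12% annual interest)): balance=$1574.63 total_interest=$424.63
After 11 (month_end (apply 3% monthly interest)): balance=$1621.86 total_interest=$471.86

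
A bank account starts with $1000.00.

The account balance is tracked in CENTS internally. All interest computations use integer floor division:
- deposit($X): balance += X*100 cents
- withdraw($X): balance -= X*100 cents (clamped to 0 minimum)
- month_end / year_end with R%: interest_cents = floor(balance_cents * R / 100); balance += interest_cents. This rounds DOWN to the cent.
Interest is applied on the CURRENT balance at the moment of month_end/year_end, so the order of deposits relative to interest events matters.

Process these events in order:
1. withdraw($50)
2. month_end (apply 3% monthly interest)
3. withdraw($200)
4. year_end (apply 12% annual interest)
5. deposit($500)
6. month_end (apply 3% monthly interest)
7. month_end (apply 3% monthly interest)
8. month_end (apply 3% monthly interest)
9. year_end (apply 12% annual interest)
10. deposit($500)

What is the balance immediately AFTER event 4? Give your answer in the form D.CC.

After 1 (withdraw($50)): balance=$950.00 total_interest=$0.00
After 2 (month_end (apply 3% monthly interest)): balance=$978.50 total_interest=$28.50
After 3 (withdraw($200)): balance=$778.50 total_interest=$28.50
After 4 (year_end (apply 12% annual interest)): balance=$871.92 total_interest=$121.92

Answer: 871.92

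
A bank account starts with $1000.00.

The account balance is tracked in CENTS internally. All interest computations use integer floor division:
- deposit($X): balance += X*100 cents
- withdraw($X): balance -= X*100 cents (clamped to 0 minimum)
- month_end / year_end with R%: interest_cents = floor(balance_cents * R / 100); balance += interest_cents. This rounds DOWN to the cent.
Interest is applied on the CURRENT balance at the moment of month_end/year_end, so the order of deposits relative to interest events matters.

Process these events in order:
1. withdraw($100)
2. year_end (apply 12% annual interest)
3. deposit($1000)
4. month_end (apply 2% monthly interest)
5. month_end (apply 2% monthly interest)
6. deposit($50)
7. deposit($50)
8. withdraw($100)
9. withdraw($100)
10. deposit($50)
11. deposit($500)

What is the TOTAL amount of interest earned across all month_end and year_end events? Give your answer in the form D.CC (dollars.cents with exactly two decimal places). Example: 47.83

After 1 (withdraw($100)): balance=$900.00 total_interest=$0.00
After 2 (year_end (apply 12% annual interest)): balance=$1008.00 total_interest=$108.00
After 3 (deposit($1000)): balance=$2008.00 total_interest=$108.00
After 4 (month_end (apply 2% monthly interest)): balance=$2048.16 total_interest=$148.16
After 5 (month_end (apply 2% monthly interest)): balance=$2089.12 total_interest=$189.12
After 6 (deposit($50)): balance=$2139.12 total_interest=$189.12
After 7 (deposit($50)): balance=$2189.12 total_interest=$189.12
After 8 (withdraw($100)): balance=$2089.12 total_interest=$189.12
After 9 (withdraw($100)): balance=$1989.12 total_interest=$189.12
After 10 (deposit($50)): balance=$2039.12 total_interest=$189.12
After 11 (deposit($500)): balance=$2539.12 total_interest=$189.12

Answer: 189.12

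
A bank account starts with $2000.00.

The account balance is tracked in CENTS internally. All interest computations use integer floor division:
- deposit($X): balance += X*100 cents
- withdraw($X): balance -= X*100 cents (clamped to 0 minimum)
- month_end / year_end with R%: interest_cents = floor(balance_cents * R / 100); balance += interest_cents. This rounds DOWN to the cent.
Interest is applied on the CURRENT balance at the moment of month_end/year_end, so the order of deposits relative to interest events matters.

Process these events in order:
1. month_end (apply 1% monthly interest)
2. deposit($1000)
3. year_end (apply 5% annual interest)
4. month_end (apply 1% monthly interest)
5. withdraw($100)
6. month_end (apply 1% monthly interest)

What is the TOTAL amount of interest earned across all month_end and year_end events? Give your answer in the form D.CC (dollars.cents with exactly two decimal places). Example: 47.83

After 1 (month_end (apply 1% monthly interest)): balance=$2020.00 total_interest=$20.00
After 2 (deposit($1000)): balance=$3020.00 total_interest=$20.00
After 3 (year_end (apply 5% annual interest)): balance=$3171.00 total_interest=$171.00
After 4 (month_end (apply 1% monthly interest)): balance=$3202.71 total_interest=$202.71
After 5 (withdraw($100)): balance=$3102.71 total_interest=$202.71
After 6 (month_end (apply 1% monthly interest)): balance=$3133.73 total_interest=$233.73

Answer: 233.73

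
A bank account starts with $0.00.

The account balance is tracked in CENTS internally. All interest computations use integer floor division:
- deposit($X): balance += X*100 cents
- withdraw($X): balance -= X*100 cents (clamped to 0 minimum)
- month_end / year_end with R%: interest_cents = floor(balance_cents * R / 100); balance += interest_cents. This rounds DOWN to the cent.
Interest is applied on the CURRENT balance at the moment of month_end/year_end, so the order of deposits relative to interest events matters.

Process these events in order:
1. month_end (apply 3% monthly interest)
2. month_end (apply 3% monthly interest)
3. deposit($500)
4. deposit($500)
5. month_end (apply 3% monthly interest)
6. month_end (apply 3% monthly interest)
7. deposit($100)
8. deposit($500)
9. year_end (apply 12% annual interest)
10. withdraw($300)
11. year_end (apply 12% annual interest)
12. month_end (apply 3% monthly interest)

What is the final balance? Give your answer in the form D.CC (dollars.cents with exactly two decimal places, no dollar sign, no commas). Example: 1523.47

After 1 (month_end (apply 3% monthly interest)): balance=$0.00 total_interest=$0.00
After 2 (month_end (apply 3% monthly interest)): balance=$0.00 total_interest=$0.00
After 3 (deposit($500)): balance=$500.00 total_interest=$0.00
After 4 (deposit($500)): balance=$1000.00 total_interest=$0.00
After 5 (month_end (apply 3% monthly interest)): balance=$1030.00 total_interest=$30.00
After 6 (month_end (apply 3% monthly interest)): balance=$1060.90 total_interest=$60.90
After 7 (deposit($100)): balance=$1160.90 total_interest=$60.90
After 8 (deposit($500)): balance=$1660.90 total_interest=$60.90
After 9 (year_end (apply 12% annual interest)): balance=$1860.20 total_interest=$260.20
After 10 (withdraw($300)): balance=$1560.20 total_interest=$260.20
After 11 (year_end (apply 12% annual interest)): balance=$1747.42 total_interest=$447.42
After 12 (month_end (apply 3% monthly interest)): balance=$1799.84 total_interest=$499.84

Answer: 1799.84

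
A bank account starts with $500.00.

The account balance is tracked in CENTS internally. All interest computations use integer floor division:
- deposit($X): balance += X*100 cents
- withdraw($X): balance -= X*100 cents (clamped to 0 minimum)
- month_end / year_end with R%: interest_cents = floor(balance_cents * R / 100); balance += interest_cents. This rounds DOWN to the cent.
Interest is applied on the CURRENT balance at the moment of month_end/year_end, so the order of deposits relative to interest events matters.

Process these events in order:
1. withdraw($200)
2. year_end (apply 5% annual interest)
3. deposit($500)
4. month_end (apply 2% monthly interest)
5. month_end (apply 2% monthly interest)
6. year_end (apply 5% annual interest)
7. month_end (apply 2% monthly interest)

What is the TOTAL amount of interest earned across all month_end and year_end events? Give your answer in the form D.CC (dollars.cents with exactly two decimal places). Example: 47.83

Answer: 108.11

Derivation:
After 1 (withdraw($200)): balance=$300.00 total_interest=$0.00
After 2 (year_end (apply 5% annual interest)): balance=$315.00 total_interest=$15.00
After 3 (deposit($500)): balance=$815.00 total_interest=$15.00
After 4 (month_end (apply 2% monthly interest)): balance=$831.30 total_interest=$31.30
After 5 (month_end (apply 2% monthly interest)): balance=$847.92 total_interest=$47.92
After 6 (year_end (apply 5% annual interest)): balance=$890.31 total_interest=$90.31
After 7 (month_end (apply 2% monthly interest)): balance=$908.11 total_interest=$108.11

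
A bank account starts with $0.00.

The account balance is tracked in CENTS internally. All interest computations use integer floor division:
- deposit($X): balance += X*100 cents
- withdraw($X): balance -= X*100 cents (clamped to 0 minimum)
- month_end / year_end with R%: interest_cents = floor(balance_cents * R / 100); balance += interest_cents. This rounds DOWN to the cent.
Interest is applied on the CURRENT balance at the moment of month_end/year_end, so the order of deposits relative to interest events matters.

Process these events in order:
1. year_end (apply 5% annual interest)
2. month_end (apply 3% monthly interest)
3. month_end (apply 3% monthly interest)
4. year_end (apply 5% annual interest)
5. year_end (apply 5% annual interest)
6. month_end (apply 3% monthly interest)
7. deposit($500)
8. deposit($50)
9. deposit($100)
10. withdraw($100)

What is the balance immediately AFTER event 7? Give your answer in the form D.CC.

Answer: 500.00

Derivation:
After 1 (year_end (apply 5% annual interest)): balance=$0.00 total_interest=$0.00
After 2 (month_end (apply 3% monthly interest)): balance=$0.00 total_interest=$0.00
After 3 (month_end (apply 3% monthly interest)): balance=$0.00 total_interest=$0.00
After 4 (year_end (apply 5% annual interest)): balance=$0.00 total_interest=$0.00
After 5 (year_end (apply 5% annual interest)): balance=$0.00 total_interest=$0.00
After 6 (month_end (apply 3% monthly interest)): balance=$0.00 total_interest=$0.00
After 7 (deposit($500)): balance=$500.00 total_interest=$0.00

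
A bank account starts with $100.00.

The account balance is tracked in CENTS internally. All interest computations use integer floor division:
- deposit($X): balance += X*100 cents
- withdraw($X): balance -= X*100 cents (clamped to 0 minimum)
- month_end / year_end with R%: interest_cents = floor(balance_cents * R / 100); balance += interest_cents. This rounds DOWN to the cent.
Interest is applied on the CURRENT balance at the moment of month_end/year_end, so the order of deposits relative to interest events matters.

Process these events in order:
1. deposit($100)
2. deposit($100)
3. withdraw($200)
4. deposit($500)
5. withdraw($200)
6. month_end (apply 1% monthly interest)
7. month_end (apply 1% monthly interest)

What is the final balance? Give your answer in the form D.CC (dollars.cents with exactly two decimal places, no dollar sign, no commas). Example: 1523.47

Answer: 408.04

Derivation:
After 1 (deposit($100)): balance=$200.00 total_interest=$0.00
After 2 (deposit($100)): balance=$300.00 total_interest=$0.00
After 3 (withdraw($200)): balance=$100.00 total_interest=$0.00
After 4 (deposit($500)): balance=$600.00 total_interest=$0.00
After 5 (withdraw($200)): balance=$400.00 total_interest=$0.00
After 6 (month_end (apply 1% monthly interest)): balance=$404.00 total_interest=$4.00
After 7 (month_end (apply 1% monthly interest)): balance=$408.04 total_interest=$8.04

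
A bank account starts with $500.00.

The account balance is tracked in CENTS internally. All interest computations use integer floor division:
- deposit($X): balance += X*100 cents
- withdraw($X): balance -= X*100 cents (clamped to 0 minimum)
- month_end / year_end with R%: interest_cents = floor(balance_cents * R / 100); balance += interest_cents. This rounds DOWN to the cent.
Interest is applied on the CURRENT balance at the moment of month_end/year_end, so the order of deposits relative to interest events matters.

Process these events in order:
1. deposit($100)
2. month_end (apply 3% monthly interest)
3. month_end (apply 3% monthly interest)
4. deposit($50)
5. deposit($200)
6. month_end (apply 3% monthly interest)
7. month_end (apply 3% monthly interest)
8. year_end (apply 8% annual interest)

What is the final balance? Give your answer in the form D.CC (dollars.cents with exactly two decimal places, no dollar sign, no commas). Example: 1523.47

After 1 (deposit($100)): balance=$600.00 total_interest=$0.00
After 2 (month_end (apply 3% monthly interest)): balance=$618.00 total_interest=$18.00
After 3 (month_end (apply 3% monthly interest)): balance=$636.54 total_interest=$36.54
After 4 (deposit($50)): balance=$686.54 total_interest=$36.54
After 5 (deposit($200)): balance=$886.54 total_interest=$36.54
After 6 (month_end (apply 3% monthly interest)): balance=$913.13 total_interest=$63.13
After 7 (month_end (apply 3% monthly interest)): balance=$940.52 total_interest=$90.52
After 8 (year_end (apply 8% annual interest)): balance=$1015.76 total_interest=$165.76

Answer: 1015.76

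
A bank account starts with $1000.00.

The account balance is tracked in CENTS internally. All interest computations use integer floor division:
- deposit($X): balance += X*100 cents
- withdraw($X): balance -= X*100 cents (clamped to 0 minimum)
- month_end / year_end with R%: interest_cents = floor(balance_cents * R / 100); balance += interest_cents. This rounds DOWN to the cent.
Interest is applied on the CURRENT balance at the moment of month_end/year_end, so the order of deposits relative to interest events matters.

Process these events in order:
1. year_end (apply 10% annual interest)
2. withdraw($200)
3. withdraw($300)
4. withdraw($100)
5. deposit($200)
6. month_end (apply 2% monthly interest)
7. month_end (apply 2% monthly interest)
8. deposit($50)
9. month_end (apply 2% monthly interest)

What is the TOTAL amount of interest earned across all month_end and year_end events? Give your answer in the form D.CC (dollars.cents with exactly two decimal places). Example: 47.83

Answer: 143.84

Derivation:
After 1 (year_end (apply 10% annual interest)): balance=$1100.00 total_interest=$100.00
After 2 (withdraw($200)): balance=$900.00 total_interest=$100.00
After 3 (withdraw($300)): balance=$600.00 total_interest=$100.00
After 4 (withdraw($100)): balance=$500.00 total_interest=$100.00
After 5 (deposit($200)): balance=$700.00 total_interest=$100.00
After 6 (month_end (apply 2% monthly interest)): balance=$714.00 total_interest=$114.00
After 7 (month_end (apply 2% monthly interest)): balance=$728.28 total_interest=$128.28
After 8 (deposit($50)): balance=$778.28 total_interest=$128.28
After 9 (month_end (apply 2% monthly interest)): balance=$793.84 total_interest=$143.84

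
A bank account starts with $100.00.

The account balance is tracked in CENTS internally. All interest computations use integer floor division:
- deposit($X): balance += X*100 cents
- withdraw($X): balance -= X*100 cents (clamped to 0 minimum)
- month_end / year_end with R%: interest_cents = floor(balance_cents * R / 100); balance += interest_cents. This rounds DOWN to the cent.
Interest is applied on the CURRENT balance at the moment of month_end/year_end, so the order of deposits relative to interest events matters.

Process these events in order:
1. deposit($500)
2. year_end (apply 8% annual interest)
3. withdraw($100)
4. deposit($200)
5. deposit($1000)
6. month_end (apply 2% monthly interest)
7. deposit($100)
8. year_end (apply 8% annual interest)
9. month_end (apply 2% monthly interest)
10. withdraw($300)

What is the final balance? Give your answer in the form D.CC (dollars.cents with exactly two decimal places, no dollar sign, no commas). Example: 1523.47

After 1 (deposit($500)): balance=$600.00 total_interest=$0.00
After 2 (year_end (apply 8% annual interest)): balance=$648.00 total_interest=$48.00
After 3 (withdraw($100)): balance=$548.00 total_interest=$48.00
After 4 (deposit($200)): balance=$748.00 total_interest=$48.00
After 5 (deposit($1000)): balance=$1748.00 total_interest=$48.00
After 6 (month_end (apply 2% monthly interest)): balance=$1782.96 total_interest=$82.96
After 7 (deposit($100)): balance=$1882.96 total_interest=$82.96
After 8 (year_end (apply 8% annual interest)): balance=$2033.59 total_interest=$233.59
After 9 (month_end (apply 2% monthly interest)): balance=$2074.26 total_interest=$274.26
After 10 (withdraw($300)): balance=$1774.26 total_interest=$274.26

Answer: 1774.26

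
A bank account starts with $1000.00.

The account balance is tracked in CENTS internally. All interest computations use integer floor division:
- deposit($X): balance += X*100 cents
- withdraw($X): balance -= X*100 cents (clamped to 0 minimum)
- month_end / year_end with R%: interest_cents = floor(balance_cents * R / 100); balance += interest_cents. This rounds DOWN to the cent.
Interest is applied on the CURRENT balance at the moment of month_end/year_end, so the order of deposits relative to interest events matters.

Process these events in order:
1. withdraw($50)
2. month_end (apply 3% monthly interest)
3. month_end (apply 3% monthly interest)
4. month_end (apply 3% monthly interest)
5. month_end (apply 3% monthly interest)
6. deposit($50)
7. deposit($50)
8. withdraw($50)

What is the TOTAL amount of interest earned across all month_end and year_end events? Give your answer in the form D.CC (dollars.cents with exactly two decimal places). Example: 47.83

Answer: 119.22

Derivation:
After 1 (withdraw($50)): balance=$950.00 total_interest=$0.00
After 2 (month_end (apply 3% monthly interest)): balance=$978.50 total_interest=$28.50
After 3 (month_end (apply 3% monthly interest)): balance=$1007.85 total_interest=$57.85
After 4 (month_end (apply 3% monthly interest)): balance=$1038.08 total_interest=$88.08
After 5 (month_end (apply 3% monthly interest)): balance=$1069.22 total_interest=$119.22
After 6 (deposit($50)): balance=$1119.22 total_interest=$119.22
After 7 (deposit($50)): balance=$1169.22 total_interest=$119.22
After 8 (withdraw($50)): balance=$1119.22 total_interest=$119.22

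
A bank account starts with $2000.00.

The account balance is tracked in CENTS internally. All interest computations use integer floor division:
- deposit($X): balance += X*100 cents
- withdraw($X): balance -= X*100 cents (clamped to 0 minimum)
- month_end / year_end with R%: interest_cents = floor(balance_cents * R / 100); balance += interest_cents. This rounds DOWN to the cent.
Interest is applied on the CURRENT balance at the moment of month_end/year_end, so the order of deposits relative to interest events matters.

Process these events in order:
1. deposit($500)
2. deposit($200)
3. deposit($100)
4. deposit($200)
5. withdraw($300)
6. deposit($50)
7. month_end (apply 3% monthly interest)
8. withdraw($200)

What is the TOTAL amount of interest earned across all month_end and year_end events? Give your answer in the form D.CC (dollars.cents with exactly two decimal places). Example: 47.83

Answer: 82.50

Derivation:
After 1 (deposit($500)): balance=$2500.00 total_interest=$0.00
After 2 (deposit($200)): balance=$2700.00 total_interest=$0.00
After 3 (deposit($100)): balance=$2800.00 total_interest=$0.00
After 4 (deposit($200)): balance=$3000.00 total_interest=$0.00
After 5 (withdraw($300)): balance=$2700.00 total_interest=$0.00
After 6 (deposit($50)): balance=$2750.00 total_interest=$0.00
After 7 (month_end (apply 3% monthly interest)): balance=$2832.50 total_interest=$82.50
After 8 (withdraw($200)): balance=$2632.50 total_interest=$82.50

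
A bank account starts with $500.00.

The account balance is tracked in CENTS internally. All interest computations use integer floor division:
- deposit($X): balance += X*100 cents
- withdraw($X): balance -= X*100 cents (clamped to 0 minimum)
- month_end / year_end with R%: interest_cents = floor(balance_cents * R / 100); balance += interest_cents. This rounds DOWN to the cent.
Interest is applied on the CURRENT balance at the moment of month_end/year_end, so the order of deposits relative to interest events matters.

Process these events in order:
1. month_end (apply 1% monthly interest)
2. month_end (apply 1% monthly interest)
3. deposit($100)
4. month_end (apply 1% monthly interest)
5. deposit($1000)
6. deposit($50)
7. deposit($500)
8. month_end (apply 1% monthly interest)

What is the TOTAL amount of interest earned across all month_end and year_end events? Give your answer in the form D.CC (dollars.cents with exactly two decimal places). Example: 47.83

After 1 (month_end (apply 1% monthly interest)): balance=$505.00 total_interest=$5.00
After 2 (month_end (apply 1% monthly interest)): balance=$510.05 total_interest=$10.05
After 3 (deposit($100)): balance=$610.05 total_interest=$10.05
After 4 (month_end (apply 1% monthly interest)): balance=$616.15 total_interest=$16.15
After 5 (deposit($1000)): balance=$1616.15 total_interest=$16.15
After 6 (deposit($50)): balance=$1666.15 total_interest=$16.15
After 7 (deposit($500)): balance=$2166.15 total_interest=$16.15
After 8 (month_end (apply 1% monthly interest)): balance=$2187.81 total_interest=$37.81

Answer: 37.81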